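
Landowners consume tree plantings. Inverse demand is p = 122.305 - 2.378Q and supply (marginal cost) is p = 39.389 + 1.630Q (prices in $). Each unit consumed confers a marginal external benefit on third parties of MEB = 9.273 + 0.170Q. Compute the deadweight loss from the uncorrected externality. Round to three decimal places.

Market equilibrium (private): 39.389 + 1.630Q = 122.305 - 2.378Q → Q_m = 20.6876.
Social marginal benefit = demand + MEB = 131.578 - 2.208Q.
Set SMB = MC: 131.578 - 2.208Q = 39.389 + 1.630Q → Q* = 24.0201.
The loss is the area between SMB and MC from Q* to Q_m; with linear curves that's a triangle of height MEB(Q_m).
DWL = ½ × 3.3325 × 12.7899 = 21.3112.

DWL = $21.311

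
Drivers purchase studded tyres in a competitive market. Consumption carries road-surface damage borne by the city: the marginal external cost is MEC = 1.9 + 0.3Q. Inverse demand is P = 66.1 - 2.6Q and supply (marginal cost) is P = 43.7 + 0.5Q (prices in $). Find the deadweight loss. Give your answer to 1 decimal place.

DWL = $2.4

Market equilibrium (private): 43.7 + 0.5Q = 66.1 - 2.6Q → Q_m = 7.2258.
Social marginal benefit = demand − MEC = 64.2 - 2.9Q.
Set SMB = MC: 64.2 - 2.9Q = 43.7 + 0.5Q → Q* = 6.0294.
The welfare-loss triangle has base |Q_m − Q*| and height MEC(Q_m) (the vertical gap between SMB and MC is zero at Q* and MEC at Q_m).
DWL = ½ × 1.1964 × 4.0677 = 2.4333.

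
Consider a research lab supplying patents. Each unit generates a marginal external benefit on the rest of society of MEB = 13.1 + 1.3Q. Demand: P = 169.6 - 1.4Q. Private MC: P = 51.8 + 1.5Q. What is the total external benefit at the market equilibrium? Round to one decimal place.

Market equilibrium (private): 51.8 + 1.5Q = 169.6 - 1.4Q → Q_m = 40.6207.
Total external benefit = ∫₀^{Q_m} (13.1 + 1.3Q) dQ = 13.1×40.6207 + ½×1.3×40.6207² = 1604.6580.

1604.7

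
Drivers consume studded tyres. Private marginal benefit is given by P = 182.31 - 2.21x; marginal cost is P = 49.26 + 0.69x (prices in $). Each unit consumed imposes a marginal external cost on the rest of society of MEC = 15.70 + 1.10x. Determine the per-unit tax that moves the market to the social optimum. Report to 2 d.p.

tax = $47.97 per unit

Social marginal benefit = demand − MEC = 166.61 - 3.31x.
Set SMB = MC: 166.61 - 3.31x = 49.26 + 0.69x → x* = 29.3375.
The Pigouvian tax equals MEC at x*: 15.70 + 1.10×29.3375 = 47.9713.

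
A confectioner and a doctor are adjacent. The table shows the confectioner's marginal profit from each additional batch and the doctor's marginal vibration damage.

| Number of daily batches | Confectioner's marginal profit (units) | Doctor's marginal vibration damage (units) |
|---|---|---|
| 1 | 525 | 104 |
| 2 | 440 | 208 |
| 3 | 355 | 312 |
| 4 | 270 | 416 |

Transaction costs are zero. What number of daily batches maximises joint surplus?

3

Bargaining reaches the level where marginal profit last exceeds marginal vibration damage.
That holds through level 3 (355 ≥ 312) but not at 4 (270 < 416).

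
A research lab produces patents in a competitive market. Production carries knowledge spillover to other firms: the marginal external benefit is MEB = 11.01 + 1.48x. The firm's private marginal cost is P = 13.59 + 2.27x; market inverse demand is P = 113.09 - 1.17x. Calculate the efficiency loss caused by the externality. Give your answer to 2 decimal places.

Market equilibrium (private): 13.59 + 2.27x = 113.09 - 1.17x → x_m = 28.9244.
Social marginal cost = private MC − MEB = 2.58 + 0.79x.
Set SMC = demand: 2.58 + 0.79x = 113.09 - 1.17x → x* = 56.3827.
Between x* and x_m the wedge demand − SMC runs linearly from 0 to MEB(x_m), so the loss is a triangle.
DWL = ½ × 27.4583 × 53.8181 = 738.8768.

DWL = 738.88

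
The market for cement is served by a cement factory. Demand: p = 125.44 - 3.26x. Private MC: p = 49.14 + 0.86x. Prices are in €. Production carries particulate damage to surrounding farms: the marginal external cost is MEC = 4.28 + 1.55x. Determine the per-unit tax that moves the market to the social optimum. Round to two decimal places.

tax = €23.97 per unit

Social marginal cost = private MC + MEC = 53.42 + 2.41x.
Set SMC = demand: 53.42 + 2.41x = 125.44 - 3.26x → x* = 12.7019.
The Pigouvian tax equals MEC at x*: 4.28 + 1.55×12.7019 = 23.9679.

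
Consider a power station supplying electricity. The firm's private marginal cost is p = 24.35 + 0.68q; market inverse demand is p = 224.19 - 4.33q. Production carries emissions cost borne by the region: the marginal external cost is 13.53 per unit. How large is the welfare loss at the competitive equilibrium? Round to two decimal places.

DWL = 18.27

Market equilibrium (private): 24.35 + 0.68q = 224.19 - 4.33q → q_m = 39.8882.
Social marginal cost = private MC + MEC = 37.88 + 0.68q.
Set SMC = demand: 37.88 + 0.68q = 224.19 - 4.33q → q* = 37.1876.
Height of the DWL triangle at q_m is SMC(q_m) − demand(q_m) = MEC(q_m) = 13.5300.
DWL = ½ × 2.7006 × 13.5300 = 18.2696.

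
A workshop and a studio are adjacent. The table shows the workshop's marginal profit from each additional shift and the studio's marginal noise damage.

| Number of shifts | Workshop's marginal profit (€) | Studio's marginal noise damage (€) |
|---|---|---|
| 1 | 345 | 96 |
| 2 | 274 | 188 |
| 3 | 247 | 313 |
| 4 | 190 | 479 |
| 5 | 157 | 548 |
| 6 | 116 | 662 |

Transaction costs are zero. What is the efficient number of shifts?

2

Bargaining reaches the level where marginal profit last exceeds marginal noise damage.
That holds through level 2 (274 ≥ 188) but not at 3 (247 < 313).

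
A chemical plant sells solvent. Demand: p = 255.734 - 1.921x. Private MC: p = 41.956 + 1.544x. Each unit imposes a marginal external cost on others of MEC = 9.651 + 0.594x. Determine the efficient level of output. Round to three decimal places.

x* = 50.290

Social marginal cost = private MC + MEC = 51.607 + 2.138x.
Set SMC = demand: 51.607 + 2.138x = 255.734 - 1.921x → x* = 50.2900.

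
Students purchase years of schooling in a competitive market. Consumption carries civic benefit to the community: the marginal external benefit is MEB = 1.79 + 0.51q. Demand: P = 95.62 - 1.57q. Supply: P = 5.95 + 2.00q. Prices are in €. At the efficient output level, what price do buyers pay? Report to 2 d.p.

Social marginal benefit = demand + MEB = 97.41 - 1.06q.
Set SMB = MC: 97.41 - 1.06q = 5.95 + 2.00q → q* = 29.8889.
Consumer price on the demand curve at q*: 95.62 − 1.57×29.8889 = 48.6944.

P = €48.69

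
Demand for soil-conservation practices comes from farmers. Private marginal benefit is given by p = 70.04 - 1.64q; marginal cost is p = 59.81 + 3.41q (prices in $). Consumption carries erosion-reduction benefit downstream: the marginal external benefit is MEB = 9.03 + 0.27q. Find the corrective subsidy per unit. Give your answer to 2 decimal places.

Social marginal benefit = demand + MEB = 79.07 - 1.37q.
Set SMB = MC: 79.07 - 1.37q = 59.81 + 3.41q → q* = 4.0293.
The Pigouvian subsidy equals MEB at q*: 9.03 + 0.27×4.0293 = 10.1179.

subsidy = $10.12 per unit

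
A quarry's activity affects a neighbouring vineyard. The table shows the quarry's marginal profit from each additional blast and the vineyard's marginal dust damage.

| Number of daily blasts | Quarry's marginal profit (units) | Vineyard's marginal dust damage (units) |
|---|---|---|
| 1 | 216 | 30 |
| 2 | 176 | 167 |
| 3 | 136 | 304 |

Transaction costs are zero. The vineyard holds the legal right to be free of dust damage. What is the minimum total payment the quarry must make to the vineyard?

197

Efficient level: marginal profit ≥ marginal dust damage through level 2, so k* = 2.
With the vineyard holding the right, the quarry must at least compensate total damage at k*: 30 + 167 = 197.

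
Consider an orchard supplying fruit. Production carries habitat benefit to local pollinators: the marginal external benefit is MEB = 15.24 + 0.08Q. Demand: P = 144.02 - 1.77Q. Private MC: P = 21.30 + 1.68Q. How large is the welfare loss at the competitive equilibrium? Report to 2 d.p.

DWL = 48.53

Market equilibrium (private): 21.30 + 1.68Q = 144.02 - 1.77Q → Q_m = 35.5710.
Social marginal cost = private MC − MEB = 6.06 + 1.60Q.
Set SMC = demand: 6.06 + 1.60Q = 144.02 - 1.77Q → Q* = 40.9377.
The loss is the area between SMC and demand from Q* to Q_m; with linear curves that's a triangle of height MEB(Q_m).
DWL = ½ × 5.3667 × 18.0857 = 48.5303.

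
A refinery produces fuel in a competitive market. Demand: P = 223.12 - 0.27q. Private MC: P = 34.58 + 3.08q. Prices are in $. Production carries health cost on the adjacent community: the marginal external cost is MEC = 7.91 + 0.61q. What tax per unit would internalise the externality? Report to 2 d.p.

Social marginal cost = private MC + MEC = 42.49 + 3.69q.
Set SMC = demand: 42.49 + 3.69q = 223.12 - 0.27q → q* = 45.6136.
The Pigouvian tax equals MEC at q*: 7.91 + 0.61×45.6136 = 35.7343.

tax = $35.73 per unit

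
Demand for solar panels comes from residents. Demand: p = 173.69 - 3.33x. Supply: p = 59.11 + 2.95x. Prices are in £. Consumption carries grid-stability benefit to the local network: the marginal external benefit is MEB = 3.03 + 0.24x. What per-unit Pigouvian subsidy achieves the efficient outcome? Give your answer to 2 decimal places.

subsidy = £7.70 per unit

Social marginal benefit = demand + MEB = 176.72 - 3.09x.
Set SMB = MC: 176.72 - 3.09x = 59.11 + 2.95x → x* = 19.4719.
The Pigouvian subsidy equals MEB at x*: 3.03 + 0.24×19.4719 = 7.7033.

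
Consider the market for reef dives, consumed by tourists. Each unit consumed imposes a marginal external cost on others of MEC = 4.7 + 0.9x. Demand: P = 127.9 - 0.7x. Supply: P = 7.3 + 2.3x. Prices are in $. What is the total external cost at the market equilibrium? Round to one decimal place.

Market equilibrium (private): 7.3 + 2.3x = 127.9 - 0.7x → x_m = 40.2000.
Total external cost = ∫₀^{x_m} (4.7 + 0.9x) dx = 4.7×40.2000 + ½×0.9×40.2000² = 916.1580.

$916.2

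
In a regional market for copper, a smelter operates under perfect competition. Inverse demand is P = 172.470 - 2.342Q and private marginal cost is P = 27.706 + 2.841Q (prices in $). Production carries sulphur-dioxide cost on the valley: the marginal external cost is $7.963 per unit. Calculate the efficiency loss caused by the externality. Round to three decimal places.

Market equilibrium (private): 27.706 + 2.841Q = 172.470 - 2.342Q → Q_m = 27.9305.
Social marginal cost = private MC + MEC = 35.669 + 2.841Q.
Set SMC = demand: 35.669 + 2.841Q = 172.470 - 2.342Q → Q* = 26.3942.
Between Q* and Q_m the wedge SMC − demand runs linearly from 0 to MEC(Q_m), so the loss is a triangle.
DWL = ½ × 1.5363 × 7.9630 = 6.1168.

DWL = $6.117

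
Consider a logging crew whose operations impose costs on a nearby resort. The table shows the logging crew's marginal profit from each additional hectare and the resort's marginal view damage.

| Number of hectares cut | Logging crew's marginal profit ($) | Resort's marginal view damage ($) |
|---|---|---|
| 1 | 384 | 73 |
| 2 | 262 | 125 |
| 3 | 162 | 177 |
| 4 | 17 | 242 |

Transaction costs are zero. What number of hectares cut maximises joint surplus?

2

Bargaining reaches the level where marginal profit last exceeds marginal view damage.
That holds through level 2 (262 ≥ 125) but not at 3 (162 < 177).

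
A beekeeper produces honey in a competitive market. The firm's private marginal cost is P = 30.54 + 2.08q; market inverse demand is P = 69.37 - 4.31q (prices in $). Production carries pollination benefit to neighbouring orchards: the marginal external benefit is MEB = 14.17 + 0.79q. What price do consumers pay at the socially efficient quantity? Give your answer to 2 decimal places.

P = $28.58

Social marginal cost = private MC − MEB = 16.37 + 1.29q.
Set SMC = demand: 16.37 + 1.29q = 69.37 - 4.31q → q* = 9.4643.
Consumer price on the demand curve at q*: 69.37 − 4.31×9.4643 = 28.5789.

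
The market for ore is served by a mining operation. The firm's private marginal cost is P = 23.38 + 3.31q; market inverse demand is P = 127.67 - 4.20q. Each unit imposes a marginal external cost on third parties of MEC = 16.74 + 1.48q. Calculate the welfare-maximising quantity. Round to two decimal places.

q* = 9.74

Social marginal cost = private MC + MEC = 40.12 + 4.79q.
Set SMC = demand: 40.12 + 4.79q = 127.67 - 4.20q → q* = 9.7386.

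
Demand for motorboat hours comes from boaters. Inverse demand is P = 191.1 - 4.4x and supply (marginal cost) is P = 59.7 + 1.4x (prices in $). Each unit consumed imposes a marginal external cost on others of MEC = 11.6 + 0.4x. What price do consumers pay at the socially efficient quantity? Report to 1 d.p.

Social marginal benefit = demand − MEC = 179.5 - 4.8x.
Set SMB = MC: 179.5 - 4.8x = 59.7 + 1.4x → x* = 19.3226.
Consumer price on the demand curve at x*: 191.1 − 4.4×19.3226 = 106.0806.

P = $106.1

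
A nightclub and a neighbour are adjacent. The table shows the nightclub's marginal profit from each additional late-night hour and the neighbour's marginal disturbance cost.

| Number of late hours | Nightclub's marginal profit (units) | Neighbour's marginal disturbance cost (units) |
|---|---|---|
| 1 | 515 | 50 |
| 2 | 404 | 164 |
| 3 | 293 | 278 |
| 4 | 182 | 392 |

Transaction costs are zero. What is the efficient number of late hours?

Bargaining reaches the level where marginal profit last exceeds marginal disturbance cost.
That holds through level 3 (293 ≥ 278) but not at 4 (182 < 392).

3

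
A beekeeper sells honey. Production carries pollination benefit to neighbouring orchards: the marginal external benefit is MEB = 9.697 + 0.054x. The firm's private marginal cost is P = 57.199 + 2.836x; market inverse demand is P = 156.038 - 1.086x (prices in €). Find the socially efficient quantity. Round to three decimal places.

Social marginal cost = private MC − MEB = 47.502 + 2.782x.
Set SMC = demand: 47.502 + 2.782x = 156.038 - 1.086x → x* = 28.0600.

x* = 28.060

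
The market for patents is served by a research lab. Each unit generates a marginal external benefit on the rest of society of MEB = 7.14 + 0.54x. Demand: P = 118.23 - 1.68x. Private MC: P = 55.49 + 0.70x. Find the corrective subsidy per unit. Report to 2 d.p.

Social marginal cost = private MC − MEB = 48.35 + 0.16x.
Set SMC = demand: 48.35 + 0.16x = 118.23 - 1.68x → x* = 37.9783.
The Pigouvian subsidy equals MEB at x*: 7.14 + 0.54×37.9783 = 27.6483.

subsidy = 27.65 per unit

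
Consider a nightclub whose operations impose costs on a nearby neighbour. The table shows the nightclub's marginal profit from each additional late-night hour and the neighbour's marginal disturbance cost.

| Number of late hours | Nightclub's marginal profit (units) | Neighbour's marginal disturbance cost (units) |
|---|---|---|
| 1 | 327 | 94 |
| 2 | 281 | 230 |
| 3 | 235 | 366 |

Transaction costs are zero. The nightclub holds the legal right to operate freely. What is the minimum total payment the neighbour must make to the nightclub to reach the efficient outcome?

235

Left alone the nightclub would choose level 3 (marginal profit stays positive).
Efficient level: k* = 2 (marginal profit ≥ marginal disturbance cost through 2).
The neighbour must at least cover the nightclub's forgone profit from cutting 3→2: 235 = 235.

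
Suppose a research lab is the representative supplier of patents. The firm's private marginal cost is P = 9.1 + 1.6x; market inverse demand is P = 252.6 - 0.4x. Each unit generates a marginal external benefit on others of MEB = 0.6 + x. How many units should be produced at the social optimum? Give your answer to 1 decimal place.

x* = 244.1

Social marginal cost = private MC − MEB = 8.5 + 0.6x.
Set SMC = demand: 8.5 + 0.6x = 252.6 - 0.4x → x* = 244.1000.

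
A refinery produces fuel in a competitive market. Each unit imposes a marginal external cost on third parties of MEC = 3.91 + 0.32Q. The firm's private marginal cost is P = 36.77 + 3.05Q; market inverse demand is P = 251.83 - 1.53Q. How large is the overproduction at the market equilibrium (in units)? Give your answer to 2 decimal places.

3.86 units

Market equilibrium (private): 36.77 + 3.05Q = 251.83 - 1.53Q → Q_m = 46.9563.
Social marginal cost = private MC + MEC = 40.68 + 3.37Q.
Set SMC = demand: 40.68 + 3.37Q = 251.83 - 1.53Q → Q* = 43.0918.
Gap = |46.9563 − 43.0918| = 3.8645.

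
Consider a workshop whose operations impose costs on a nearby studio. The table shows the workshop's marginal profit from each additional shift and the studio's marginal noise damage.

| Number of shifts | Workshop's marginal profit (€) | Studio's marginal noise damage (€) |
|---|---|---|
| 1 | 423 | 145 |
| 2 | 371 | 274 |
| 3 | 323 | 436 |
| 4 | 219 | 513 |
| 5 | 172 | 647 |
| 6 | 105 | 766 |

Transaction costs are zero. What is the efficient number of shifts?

Bargaining reaches the level where marginal profit last exceeds marginal noise damage.
That holds through level 2 (371 ≥ 274) but not at 3 (323 < 436).

2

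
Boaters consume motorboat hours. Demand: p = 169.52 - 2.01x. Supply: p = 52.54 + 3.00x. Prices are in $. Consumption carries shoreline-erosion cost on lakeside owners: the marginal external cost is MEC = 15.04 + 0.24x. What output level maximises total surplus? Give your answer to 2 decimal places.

Social marginal benefit = demand − MEC = 154.48 - 2.25x.
Set SMB = MC: 154.48 - 2.25x = 52.54 + 3.00x → x* = 19.4171.

x* = 19.42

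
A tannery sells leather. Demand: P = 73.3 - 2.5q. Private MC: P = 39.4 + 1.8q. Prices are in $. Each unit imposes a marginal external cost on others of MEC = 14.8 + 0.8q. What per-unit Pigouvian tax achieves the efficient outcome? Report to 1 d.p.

tax = $17.8 per unit

Social marginal cost = private MC + MEC = 54.2 + 2.6q.
Set SMC = demand: 54.2 + 2.6q = 73.3 - 2.5q → q* = 3.7451.
The Pigouvian tax equals MEC at q*: 14.8 + 0.8×3.7451 = 17.7961.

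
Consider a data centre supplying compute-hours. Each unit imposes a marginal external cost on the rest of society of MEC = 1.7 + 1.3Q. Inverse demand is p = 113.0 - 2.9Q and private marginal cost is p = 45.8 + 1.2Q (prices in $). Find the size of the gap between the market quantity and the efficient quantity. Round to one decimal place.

Market equilibrium (private): 45.8 + 1.2Q = 113.0 - 2.9Q → Q_m = 16.3902.
Social marginal cost = private MC + MEC = 47.5 + 2.5Q.
Set SMC = demand: 47.5 + 2.5Q = 113.0 - 2.9Q → Q* = 12.1296.
Gap = |16.3902 − 12.1296| = 4.2606.

4.3 units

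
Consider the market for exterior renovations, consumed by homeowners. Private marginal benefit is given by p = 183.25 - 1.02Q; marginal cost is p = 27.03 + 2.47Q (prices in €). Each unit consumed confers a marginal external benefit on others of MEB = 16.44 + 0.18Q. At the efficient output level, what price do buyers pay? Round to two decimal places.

P = €130.04

Social marginal benefit = demand + MEB = 199.69 - 0.84Q.
Set SMB = MC: 199.69 - 0.84Q = 27.03 + 2.47Q → Q* = 52.1631.
Consumer price on the demand curve at Q*: 183.25 − 1.02×52.1631 = 130.0436.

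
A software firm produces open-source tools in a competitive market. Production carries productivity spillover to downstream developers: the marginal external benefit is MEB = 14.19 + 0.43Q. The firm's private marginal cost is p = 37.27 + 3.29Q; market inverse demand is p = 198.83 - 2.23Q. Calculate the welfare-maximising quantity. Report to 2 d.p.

Social marginal cost = private MC − MEB = 23.08 + 2.86Q.
Set SMC = demand: 23.08 + 2.86Q = 198.83 - 2.23Q → Q* = 34.5285.

Q* = 34.53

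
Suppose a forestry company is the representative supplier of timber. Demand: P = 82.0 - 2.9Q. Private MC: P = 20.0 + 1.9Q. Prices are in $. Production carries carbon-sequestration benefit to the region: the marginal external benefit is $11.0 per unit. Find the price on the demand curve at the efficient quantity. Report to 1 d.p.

Social marginal cost = private MC − MEB = 9.0 + 1.9Q.
Set SMC = demand: 9.0 + 1.9Q = 82.0 - 2.9Q → Q* = 15.2083.
Consumer price on the demand curve at Q*: 82.0 − 2.9×15.2083 = 37.8959.

P = $37.9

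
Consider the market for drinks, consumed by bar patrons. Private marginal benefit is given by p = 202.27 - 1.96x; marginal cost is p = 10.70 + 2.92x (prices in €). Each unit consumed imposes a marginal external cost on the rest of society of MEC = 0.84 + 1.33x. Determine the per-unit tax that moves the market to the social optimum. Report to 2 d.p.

Social marginal benefit = demand − MEC = 201.43 - 3.29x.
Set SMB = MC: 201.43 - 3.29x = 10.70 + 2.92x → x* = 30.7134.
The Pigouvian tax equals MEC at x*: 0.84 + 1.33×30.7134 = 41.6888.

tax = €41.69 per unit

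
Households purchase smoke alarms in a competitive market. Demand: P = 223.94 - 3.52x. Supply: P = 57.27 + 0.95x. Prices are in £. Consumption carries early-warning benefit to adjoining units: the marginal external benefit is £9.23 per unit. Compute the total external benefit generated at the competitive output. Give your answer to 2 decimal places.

£344.15

Market equilibrium (private): 57.27 + 0.95x = 223.94 - 3.52x → x_m = 37.2864.
Total external benefit = MEB × x_m = 9.23 × 37.2864 = 344.1535.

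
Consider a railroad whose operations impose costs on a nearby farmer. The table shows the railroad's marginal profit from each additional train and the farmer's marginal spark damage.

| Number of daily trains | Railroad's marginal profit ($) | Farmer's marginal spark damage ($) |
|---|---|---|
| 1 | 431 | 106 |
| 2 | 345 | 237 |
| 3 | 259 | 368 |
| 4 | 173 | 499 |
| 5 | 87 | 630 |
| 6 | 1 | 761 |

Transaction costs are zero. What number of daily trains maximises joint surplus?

Bargaining reaches the level where marginal profit last exceeds marginal spark damage.
That holds through level 2 (345 ≥ 237) but not at 3 (259 < 368).

2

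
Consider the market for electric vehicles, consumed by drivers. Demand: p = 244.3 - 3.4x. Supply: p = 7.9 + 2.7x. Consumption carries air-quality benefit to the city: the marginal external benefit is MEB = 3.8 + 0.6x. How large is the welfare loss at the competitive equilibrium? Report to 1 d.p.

DWL = 66.5

Market equilibrium (private): 7.9 + 2.7x = 244.3 - 3.4x → x_m = 38.7541.
Social marginal benefit = demand + MEB = 248.1 - 2.8x.
Set SMB = MC: 248.1 - 2.8x = 7.9 + 2.7x → x* = 43.6727.
Height of the DWL triangle at x_m is SMB(x_m) − MC(x_m) = MEB(x_m) = 27.0525.
DWL = ½ × 4.9186 × 27.0525 = 66.5302.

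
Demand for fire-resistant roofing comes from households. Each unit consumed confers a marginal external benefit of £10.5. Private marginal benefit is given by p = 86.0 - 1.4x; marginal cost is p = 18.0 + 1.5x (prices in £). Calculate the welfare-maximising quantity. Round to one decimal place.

x* = 27.1

Social marginal benefit = demand + MEB = 96.5 - 1.4x.
Set SMB = MC: 96.5 - 1.4x = 18.0 + 1.5x → x* = 27.0690.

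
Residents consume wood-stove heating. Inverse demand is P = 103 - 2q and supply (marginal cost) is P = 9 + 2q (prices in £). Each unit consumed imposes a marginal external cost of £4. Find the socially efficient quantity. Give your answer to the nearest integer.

q* = 23

Social marginal benefit = demand − MEC = 99 - 2q.
Set SMB = MC: 99 - 2q = 9 + 2q → q* = 22.5000.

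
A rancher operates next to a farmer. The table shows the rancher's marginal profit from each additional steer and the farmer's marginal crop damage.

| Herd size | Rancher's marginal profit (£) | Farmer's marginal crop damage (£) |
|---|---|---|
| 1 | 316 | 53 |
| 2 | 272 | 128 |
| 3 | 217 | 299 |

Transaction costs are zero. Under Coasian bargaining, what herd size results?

Bargaining reaches the level where marginal profit last exceeds marginal crop damage.
That holds through level 2 (272 ≥ 128) but not at 3 (217 < 299).

2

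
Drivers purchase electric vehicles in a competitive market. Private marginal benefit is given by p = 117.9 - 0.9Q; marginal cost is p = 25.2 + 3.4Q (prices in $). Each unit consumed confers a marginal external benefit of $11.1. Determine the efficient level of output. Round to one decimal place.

Social marginal benefit = demand + MEB = 129.0 - 0.9Q.
Set SMB = MC: 129.0 - 0.9Q = 25.2 + 3.4Q → Q* = 24.1395.

Q* = 24.1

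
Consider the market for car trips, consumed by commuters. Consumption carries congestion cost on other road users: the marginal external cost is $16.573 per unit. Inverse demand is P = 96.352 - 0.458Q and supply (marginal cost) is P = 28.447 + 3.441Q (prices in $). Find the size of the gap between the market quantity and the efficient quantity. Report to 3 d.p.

Market equilibrium (private): 28.447 + 3.441Q = 96.352 - 0.458Q → Q_m = 17.4160.
Social marginal benefit = demand − MEC = 79.779 - 0.458Q.
Set SMB = MC: 79.779 - 0.458Q = 28.447 + 3.441Q → Q* = 13.1654.
Gap = |17.4160 − 13.1654| = 4.2506.

4.251 units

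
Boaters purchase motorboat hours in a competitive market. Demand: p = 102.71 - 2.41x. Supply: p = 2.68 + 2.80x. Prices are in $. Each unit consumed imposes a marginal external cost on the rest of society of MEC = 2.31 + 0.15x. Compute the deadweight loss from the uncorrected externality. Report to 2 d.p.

Market equilibrium (private): 2.68 + 2.80x = 102.71 - 2.41x → x_m = 19.1996.
Social marginal benefit = demand − MEC = 100.40 - 2.56x.
Set SMB = MC: 100.40 - 2.56x = 2.68 + 2.80x → x* = 18.2313.
The loss is the area between SMB and MC from x* to x_m; with linear curves that's a triangle of height MEC(x_m).
DWL = ½ × 0.9683 × 5.1899 = 2.5127.

DWL = $2.51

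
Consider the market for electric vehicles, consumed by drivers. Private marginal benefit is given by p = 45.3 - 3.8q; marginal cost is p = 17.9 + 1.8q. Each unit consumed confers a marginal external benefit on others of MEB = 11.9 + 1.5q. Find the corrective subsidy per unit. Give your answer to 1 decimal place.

Social marginal benefit = demand + MEB = 57.2 - 2.3q.
Set SMB = MC: 57.2 - 2.3q = 17.9 + 1.8q → q* = 9.5854.
The Pigouvian subsidy equals MEB at q*: 11.9 + 1.5×9.5854 = 26.2781.

subsidy = 26.3 per unit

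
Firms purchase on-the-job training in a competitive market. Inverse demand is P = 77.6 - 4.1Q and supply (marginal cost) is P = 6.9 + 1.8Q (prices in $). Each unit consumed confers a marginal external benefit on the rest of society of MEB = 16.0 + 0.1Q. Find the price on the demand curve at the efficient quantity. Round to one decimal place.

P = $16.3

Social marginal benefit = demand + MEB = 93.6 - 4.0Q.
Set SMB = MC: 93.6 - 4.0Q = 6.9 + 1.8Q → Q* = 14.9483.
Consumer price on the demand curve at Q*: 77.6 − 4.1×14.9483 = 16.3120.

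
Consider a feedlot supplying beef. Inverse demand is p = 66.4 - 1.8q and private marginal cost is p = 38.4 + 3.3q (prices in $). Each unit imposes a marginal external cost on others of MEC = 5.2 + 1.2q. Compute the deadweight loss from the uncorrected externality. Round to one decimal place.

DWL = $11.0

Market equilibrium (private): 38.4 + 3.3q = 66.4 - 1.8q → q_m = 5.4902.
Social marginal cost = private MC + MEC = 43.6 + 4.5q.
Set SMC = demand: 43.6 + 4.5q = 66.4 - 1.8q → q* = 3.6190.
Height of the DWL triangle at q_m is SMC(q_m) − demand(q_m) = MEC(q_m) = 11.7882.
DWL = ½ × 1.8712 × 11.7882 = 11.0290.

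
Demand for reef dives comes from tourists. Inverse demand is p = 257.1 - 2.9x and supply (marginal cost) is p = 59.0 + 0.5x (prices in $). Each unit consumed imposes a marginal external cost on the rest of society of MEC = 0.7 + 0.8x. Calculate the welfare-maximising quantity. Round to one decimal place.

Social marginal benefit = demand − MEC = 256.4 - 3.7x.
Set SMB = MC: 256.4 - 3.7x = 59.0 + 0.5x → x* = 47.0000.

x* = 47.0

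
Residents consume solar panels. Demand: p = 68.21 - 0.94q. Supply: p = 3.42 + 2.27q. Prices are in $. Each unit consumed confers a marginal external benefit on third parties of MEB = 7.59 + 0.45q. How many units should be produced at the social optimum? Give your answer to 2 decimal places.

Social marginal benefit = demand + MEB = 75.80 - 0.49q.
Set SMB = MC: 75.80 - 0.49q = 3.42 + 2.27q → q* = 26.2246.

q* = 26.22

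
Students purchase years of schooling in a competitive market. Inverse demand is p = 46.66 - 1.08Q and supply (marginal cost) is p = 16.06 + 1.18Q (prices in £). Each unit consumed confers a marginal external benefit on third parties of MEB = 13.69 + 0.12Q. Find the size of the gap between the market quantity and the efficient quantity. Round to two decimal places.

Market equilibrium (private): 16.06 + 1.18Q = 46.66 - 1.08Q → Q_m = 13.5398.
Social marginal benefit = demand + MEB = 60.35 - 0.96Q.
Set SMB = MC: 60.35 - 0.96Q = 16.06 + 1.18Q → Q* = 20.6963.
Gap = |13.5398 − 20.6963| = 7.1565.

7.16 units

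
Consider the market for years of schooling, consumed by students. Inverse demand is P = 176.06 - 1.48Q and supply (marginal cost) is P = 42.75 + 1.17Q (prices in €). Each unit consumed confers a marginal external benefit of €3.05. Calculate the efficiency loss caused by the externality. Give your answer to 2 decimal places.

DWL = €1.76

Market equilibrium (private): 42.75 + 1.17Q = 176.06 - 1.48Q → Q_m = 50.3057.
Social marginal benefit = demand + MEB = 179.11 - 1.48Q.
Set SMB = MC: 179.11 - 1.48Q = 42.75 + 1.17Q → Q* = 51.4566.
The welfare-loss triangle has base |Q_m − Q*| and height MEB(Q_m) (the vertical gap between SMB and MC is zero at Q* and MEB at Q_m).
DWL = ½ × 1.1509 × 3.0500 = 1.7551.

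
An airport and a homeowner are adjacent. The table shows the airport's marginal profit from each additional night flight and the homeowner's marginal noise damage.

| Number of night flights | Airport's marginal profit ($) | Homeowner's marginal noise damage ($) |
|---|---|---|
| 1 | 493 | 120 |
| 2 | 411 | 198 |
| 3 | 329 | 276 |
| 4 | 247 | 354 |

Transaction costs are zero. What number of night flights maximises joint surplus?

Bargaining reaches the level where marginal profit last exceeds marginal noise damage.
That holds through level 3 (329 ≥ 276) but not at 4 (247 < 354).

3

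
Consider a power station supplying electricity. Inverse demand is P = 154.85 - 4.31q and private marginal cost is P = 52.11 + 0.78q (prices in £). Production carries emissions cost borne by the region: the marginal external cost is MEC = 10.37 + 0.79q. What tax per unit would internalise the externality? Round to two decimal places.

Social marginal cost = private MC + MEC = 62.48 + 1.57q.
Set SMC = demand: 62.48 + 1.57q = 154.85 - 4.31q → q* = 15.7092.
The Pigouvian tax equals MEC at q*: 10.37 + 0.79×15.7092 = 22.7803.

tax = £22.78 per unit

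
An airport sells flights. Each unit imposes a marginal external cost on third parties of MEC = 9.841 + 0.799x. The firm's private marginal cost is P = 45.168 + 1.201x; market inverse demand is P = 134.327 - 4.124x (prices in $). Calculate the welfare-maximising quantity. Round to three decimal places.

x* = 12.952

Social marginal cost = private MC + MEC = 55.009 + 2.000x.
Set SMC = demand: 55.009 + 2.000x = 134.327 - 4.124x → x* = 12.9520.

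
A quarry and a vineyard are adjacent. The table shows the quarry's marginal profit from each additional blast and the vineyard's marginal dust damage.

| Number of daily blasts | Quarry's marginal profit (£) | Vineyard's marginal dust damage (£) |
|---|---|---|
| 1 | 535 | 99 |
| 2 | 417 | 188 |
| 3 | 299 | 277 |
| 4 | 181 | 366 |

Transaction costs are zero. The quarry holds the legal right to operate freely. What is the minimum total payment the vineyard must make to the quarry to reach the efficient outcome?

£181

Left alone the quarry would choose level 4 (marginal profit stays positive).
Efficient level: k* = 3 (marginal profit ≥ marginal dust damage through 3).
The vineyard must at least cover the quarry's forgone profit from cutting 4→3: 181 = 181.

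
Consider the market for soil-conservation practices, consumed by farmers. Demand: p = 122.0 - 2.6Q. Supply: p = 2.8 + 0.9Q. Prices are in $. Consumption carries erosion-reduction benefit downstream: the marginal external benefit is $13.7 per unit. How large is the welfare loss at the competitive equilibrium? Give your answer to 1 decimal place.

Market equilibrium (private): 2.8 + 0.9Q = 122.0 - 2.6Q → Q_m = 34.0571.
Social marginal benefit = demand + MEB = 135.7 - 2.6Q.
Set SMB = MC: 135.7 - 2.6Q = 2.8 + 0.9Q → Q* = 37.9714.
The welfare-loss triangle has base |Q_m − Q*| and height MEB(Q_m) (the vertical gap between SMB and MC is zero at Q* and MEB at Q_m).
DWL = ½ × 3.9143 × 13.7000 = 26.8130.

DWL = $26.8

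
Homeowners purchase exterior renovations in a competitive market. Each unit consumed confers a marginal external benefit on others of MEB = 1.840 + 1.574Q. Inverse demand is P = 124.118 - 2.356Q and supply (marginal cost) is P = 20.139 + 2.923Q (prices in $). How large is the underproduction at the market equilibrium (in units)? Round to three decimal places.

8.864 units

Market equilibrium (private): 20.139 + 2.923Q = 124.118 - 2.356Q → Q_m = 19.6967.
Social marginal benefit = demand + MEB = 125.958 - 0.782Q.
Set SMB = MC: 125.958 - 0.782Q = 20.139 + 2.923Q → Q* = 28.5611.
Gap = |19.6967 − 28.5611| = 8.8644.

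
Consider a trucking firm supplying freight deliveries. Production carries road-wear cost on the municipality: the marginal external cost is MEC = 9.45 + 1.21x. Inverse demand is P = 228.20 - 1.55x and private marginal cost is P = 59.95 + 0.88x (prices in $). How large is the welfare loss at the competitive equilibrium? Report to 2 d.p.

DWL = $1193.90

Market equilibrium (private): 59.95 + 0.88x = 228.20 - 1.55x → x_m = 69.2387.
Social marginal cost = private MC + MEC = 69.40 + 2.09x.
Set SMC = demand: 69.40 + 2.09x = 228.20 - 1.55x → x* = 43.6264.
The loss is the area between SMC and demand from x* to x_m; with linear curves that's a triangle of height MEC(x_m).
DWL = ½ × 25.6123 × 93.2288 = 1193.9020.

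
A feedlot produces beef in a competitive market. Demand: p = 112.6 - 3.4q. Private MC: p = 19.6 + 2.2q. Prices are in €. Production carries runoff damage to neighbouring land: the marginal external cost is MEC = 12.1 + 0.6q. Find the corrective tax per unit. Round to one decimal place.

tax = €19.9 per unit

Social marginal cost = private MC + MEC = 31.7 + 2.8q.
Set SMC = demand: 31.7 + 2.8q = 112.6 - 3.4q → q* = 13.0484.
The Pigouvian tax equals MEC at q*: 12.1 + 0.6×13.0484 = 19.9290.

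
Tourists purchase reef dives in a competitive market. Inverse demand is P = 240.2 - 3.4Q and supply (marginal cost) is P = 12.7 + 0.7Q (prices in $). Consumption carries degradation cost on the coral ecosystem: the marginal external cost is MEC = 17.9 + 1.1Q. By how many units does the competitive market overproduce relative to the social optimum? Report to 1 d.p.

15.2 units

Market equilibrium (private): 12.7 + 0.7Q = 240.2 - 3.4Q → Q_m = 55.4878.
Social marginal benefit = demand − MEC = 222.3 - 4.5Q.
Set SMB = MC: 222.3 - 4.5Q = 12.7 + 0.7Q → Q* = 40.3077.
Gap = |55.4878 − 40.3077| = 15.1801.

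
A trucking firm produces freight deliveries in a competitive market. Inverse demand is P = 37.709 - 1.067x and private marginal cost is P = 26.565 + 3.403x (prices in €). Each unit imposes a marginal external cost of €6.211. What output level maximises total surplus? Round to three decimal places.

Social marginal cost = private MC + MEC = 32.776 + 3.403x.
Set SMC = demand: 32.776 + 3.403x = 37.709 - 1.067x → x* = 1.1036.

x* = 1.104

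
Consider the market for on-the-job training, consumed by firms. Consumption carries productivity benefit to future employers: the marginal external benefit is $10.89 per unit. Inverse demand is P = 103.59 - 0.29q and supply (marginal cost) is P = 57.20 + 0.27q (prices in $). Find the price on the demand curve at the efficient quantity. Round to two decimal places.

P = $73.93

Social marginal benefit = demand + MEB = 114.48 - 0.29q.
Set SMB = MC: 114.48 - 0.29q = 57.20 + 0.27q → q* = 102.2857.
Consumer price on the demand curve at q*: 103.59 − 0.29×102.2857 = 73.9271.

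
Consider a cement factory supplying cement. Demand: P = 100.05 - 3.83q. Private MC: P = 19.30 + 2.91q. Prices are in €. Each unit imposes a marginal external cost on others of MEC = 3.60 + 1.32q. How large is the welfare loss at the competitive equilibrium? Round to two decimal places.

Market equilibrium (private): 19.30 + 2.91q = 100.05 - 3.83q → q_m = 11.9807.
Social marginal cost = private MC + MEC = 22.90 + 4.23q.
Set SMC = demand: 22.90 + 4.23q = 100.05 - 3.83q → q* = 9.5720.
The loss is the area between SMC and demand from q* to q_m; with linear curves that's a triangle of height MEC(q_m).
DWL = ½ × 2.4087 × 19.4145 = 23.3819.

DWL = €23.38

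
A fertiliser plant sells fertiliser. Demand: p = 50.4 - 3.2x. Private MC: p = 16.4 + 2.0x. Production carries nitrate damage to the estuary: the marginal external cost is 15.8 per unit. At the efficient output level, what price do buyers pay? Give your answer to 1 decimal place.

P = 39.2

Social marginal cost = private MC + MEC = 32.2 + 2.0x.
Set SMC = demand: 32.2 + 2.0x = 50.4 - 3.2x → x* = 3.5000.
Consumer price on the demand curve at x*: 50.4 − 3.2×3.5000 = 39.2000.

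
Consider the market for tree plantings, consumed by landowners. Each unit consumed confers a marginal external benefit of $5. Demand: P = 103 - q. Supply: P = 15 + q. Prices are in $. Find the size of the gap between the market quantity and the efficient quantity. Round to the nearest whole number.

Market equilibrium (private): 15 + q = 103 - q → q_m = 44.0000.
Social marginal benefit = demand + MEB = 108 - q.
Set SMB = MC: 108 - q = 15 + q → q* = 46.5000.
Gap = |44.0000 − 46.5000| = 2.5000.

3 units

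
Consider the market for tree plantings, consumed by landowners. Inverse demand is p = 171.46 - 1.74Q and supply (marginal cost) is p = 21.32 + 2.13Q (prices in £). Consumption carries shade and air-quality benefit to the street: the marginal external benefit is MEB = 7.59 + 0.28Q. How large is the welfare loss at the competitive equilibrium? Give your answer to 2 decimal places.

Market equilibrium (private): 21.32 + 2.13Q = 171.46 - 1.74Q → Q_m = 38.7959.
Social marginal benefit = demand + MEB = 179.05 - 1.46Q.
Set SMB = MC: 179.05 - 1.46Q = 21.32 + 2.13Q → Q* = 43.9359.
The welfare-loss triangle has base |Q_m − Q*| and height MEB(Q_m) (the vertical gap between SMB and MC is zero at Q* and MEB at Q_m).
DWL = ½ × 5.1400 × 18.4528 = 47.4237.

DWL = £47.42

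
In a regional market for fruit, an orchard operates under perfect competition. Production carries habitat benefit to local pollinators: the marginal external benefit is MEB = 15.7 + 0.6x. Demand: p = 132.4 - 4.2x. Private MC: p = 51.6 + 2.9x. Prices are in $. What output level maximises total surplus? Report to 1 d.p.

Social marginal cost = private MC − MEB = 35.9 + 2.3x.
Set SMC = demand: 35.9 + 2.3x = 132.4 - 4.2x → x* = 14.8462.

x* = 14.8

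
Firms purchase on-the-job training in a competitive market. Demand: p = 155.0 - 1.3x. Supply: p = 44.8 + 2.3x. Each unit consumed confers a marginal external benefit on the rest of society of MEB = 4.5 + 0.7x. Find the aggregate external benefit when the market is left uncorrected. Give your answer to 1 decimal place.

465.7

Market equilibrium (private): 44.8 + 2.3x = 155.0 - 1.3x → x_m = 30.6111.
Total external benefit = ∫₀^{x_m} (4.5 + 0.7x) dx = 4.5×30.6111 + ½×0.7×30.6111² = 465.7138.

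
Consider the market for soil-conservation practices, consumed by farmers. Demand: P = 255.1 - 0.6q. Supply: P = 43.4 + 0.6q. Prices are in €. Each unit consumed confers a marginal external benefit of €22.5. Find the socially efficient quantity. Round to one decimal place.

Social marginal benefit = demand + MEB = 277.6 - 0.6q.
Set SMB = MC: 277.6 - 0.6q = 43.4 + 0.6q → q* = 195.1667.

q* = 195.2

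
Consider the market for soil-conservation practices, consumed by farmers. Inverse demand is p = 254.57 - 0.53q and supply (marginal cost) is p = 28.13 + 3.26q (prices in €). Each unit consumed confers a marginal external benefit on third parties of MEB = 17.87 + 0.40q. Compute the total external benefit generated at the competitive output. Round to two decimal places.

Market equilibrium (private): 28.13 + 3.26q = 254.57 - 0.53q → q_m = 59.7467.
Total external benefit = ∫₀^{q_m} (17.87 + 0.40q) dq = 17.87×59.7467 + ½×0.40×59.7467² = 1781.6072.

€1781.61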